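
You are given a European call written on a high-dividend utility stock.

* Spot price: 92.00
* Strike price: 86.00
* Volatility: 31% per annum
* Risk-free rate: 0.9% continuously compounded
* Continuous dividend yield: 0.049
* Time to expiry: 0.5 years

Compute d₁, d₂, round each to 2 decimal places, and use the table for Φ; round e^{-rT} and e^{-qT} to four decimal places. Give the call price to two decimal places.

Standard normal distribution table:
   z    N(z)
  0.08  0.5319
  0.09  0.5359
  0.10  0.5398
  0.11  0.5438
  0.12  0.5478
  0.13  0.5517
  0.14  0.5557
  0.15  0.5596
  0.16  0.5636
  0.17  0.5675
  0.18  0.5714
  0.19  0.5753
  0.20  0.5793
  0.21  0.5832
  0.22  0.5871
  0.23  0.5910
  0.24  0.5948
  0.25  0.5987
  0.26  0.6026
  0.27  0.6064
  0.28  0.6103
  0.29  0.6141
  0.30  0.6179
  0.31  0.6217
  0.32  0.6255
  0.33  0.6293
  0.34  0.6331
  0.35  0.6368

T = 0.5;  σ√T = 0.2192
d₁ = [ln(92/86) + (0.009 − 0.049 + 0.31²/2)·0.5] / 0.2192 = [0.0674 + 0.0040] / 0.2192 = 0.3260 → 0.33
d₂ = d₁ − σ√T = 0.3260 − 0.2192 = 0.1068 → 0.11
exp(−qT) = exp(−0.049·0.5) = 0.9758;  exp(−rT) = exp(−0.009·0.5) = 0.9955
N(d₁) = N(0.33) = 0.6293;  N(d₂) = N(0.11) = 0.5438
C = 92·0.9758·0.6293 − 86·0.9955·0.5438 = 56.4945 − 46.5563 = 9.9382

9.94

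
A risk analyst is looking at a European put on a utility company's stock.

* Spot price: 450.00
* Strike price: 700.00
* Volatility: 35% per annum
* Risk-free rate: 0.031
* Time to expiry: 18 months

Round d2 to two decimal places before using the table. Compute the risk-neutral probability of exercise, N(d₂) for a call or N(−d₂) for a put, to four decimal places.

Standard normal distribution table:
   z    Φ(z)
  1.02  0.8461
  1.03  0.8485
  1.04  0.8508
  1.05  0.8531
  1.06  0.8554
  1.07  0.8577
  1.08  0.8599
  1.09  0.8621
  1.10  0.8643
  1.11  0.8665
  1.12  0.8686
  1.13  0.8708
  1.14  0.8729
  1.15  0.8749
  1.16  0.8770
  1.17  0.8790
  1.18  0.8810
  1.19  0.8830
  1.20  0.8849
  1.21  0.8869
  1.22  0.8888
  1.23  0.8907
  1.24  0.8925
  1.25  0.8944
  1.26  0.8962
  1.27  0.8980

σ√T = 0.35 × 1.2247 = 0.4287
d₁ = [ln(450/700) + (0.031 + 0.35²/2)·1.5] / 0.4287 = [-0.4418 + 0.1384] / 0.4287 = -0.7079 ⇒ -0.71
d₂ = d₁ − σ√T = -0.7079 − 0.4287 = -1.1366 ⇒ -1.14
Pr(exercise) under Q = N(−d₂) = N(1.14) = 0.8729

0.8729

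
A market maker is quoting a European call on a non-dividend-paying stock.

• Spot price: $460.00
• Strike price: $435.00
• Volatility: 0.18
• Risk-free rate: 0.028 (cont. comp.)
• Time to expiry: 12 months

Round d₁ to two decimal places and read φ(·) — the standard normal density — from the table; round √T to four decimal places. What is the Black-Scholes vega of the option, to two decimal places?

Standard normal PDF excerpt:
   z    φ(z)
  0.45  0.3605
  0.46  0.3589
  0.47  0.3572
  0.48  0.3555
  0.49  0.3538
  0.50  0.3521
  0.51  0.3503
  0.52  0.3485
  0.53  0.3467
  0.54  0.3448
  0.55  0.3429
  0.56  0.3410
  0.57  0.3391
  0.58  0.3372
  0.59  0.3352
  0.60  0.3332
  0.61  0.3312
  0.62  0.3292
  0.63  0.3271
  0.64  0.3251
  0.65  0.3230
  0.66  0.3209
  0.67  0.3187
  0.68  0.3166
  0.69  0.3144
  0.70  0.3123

σ√T = 0.18 × 1.0000 = 0.1800
d₁ = [ln(460/435) + (0.028 + 0.18²/2)·1] / 0.1800 = [0.0559 + 0.0442] / 0.1800 = 0.5560 ≈ 0.56
√T = √1 = 1.0000
φ(d₁) = φ(0.56) = 0.3410
vega = S·φ(d₁)·√T = 460·0.3410·1.0000 = 156.8600

156.86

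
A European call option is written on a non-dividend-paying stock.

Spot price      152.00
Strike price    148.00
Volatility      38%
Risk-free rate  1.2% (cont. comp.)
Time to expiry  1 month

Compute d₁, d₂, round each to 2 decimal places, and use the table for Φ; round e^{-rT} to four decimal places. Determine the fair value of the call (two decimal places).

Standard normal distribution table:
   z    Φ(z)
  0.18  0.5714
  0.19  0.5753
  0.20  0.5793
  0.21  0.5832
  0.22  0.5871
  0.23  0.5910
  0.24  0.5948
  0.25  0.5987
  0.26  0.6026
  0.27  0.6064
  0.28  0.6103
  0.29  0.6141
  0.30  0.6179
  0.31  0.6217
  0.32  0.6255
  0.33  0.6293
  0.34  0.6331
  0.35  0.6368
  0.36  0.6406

T = 0.08333;  σ√T = 0.1097
ln(S/K) + (r + σ²/2)T = ln(152/148) + (0.012 + 0.38²/2)·0.08333 = 0.0267 + 0.0070 = 0.0337
d₁ = 0.0337 / 0.1097 = 0.3071 which rounds to 0.31
d₂ = d₁ − σ√T = 0.3071 − 0.1097 = 0.1974 which rounds to 0.20
exp(−rT) = exp(−0.012·0.08333) = 0.9990
C = 152·N(0.31) − 148·0.9990·N(0.20) = 152·0.6217 − 148·0.9990·0.5793 = 94.4984 − 85.6507 = 8.8477

8.85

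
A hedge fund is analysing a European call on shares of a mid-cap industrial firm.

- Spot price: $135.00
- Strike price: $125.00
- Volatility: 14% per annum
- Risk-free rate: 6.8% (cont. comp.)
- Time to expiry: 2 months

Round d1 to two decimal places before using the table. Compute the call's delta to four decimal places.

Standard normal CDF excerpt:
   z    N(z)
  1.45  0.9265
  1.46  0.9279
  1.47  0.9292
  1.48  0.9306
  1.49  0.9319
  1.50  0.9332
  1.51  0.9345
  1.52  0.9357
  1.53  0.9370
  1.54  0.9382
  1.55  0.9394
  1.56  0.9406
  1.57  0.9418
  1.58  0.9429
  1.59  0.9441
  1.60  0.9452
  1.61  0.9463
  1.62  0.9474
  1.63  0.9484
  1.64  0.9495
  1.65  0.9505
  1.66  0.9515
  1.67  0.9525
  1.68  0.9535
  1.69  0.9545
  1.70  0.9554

0.9418

T = 0.1667;  σ√T = 0.0572
d₁ = [ln(135/125) + (0.068 + 0.14²/2)·0.1667] / 0.0572 = [0.0770 + 0.0130] / 0.0572 = 1.5734 ≈ 1.57
N(d₁) = N(1.57) = 0.9418
Δ_call = N(d₁) = 0.9418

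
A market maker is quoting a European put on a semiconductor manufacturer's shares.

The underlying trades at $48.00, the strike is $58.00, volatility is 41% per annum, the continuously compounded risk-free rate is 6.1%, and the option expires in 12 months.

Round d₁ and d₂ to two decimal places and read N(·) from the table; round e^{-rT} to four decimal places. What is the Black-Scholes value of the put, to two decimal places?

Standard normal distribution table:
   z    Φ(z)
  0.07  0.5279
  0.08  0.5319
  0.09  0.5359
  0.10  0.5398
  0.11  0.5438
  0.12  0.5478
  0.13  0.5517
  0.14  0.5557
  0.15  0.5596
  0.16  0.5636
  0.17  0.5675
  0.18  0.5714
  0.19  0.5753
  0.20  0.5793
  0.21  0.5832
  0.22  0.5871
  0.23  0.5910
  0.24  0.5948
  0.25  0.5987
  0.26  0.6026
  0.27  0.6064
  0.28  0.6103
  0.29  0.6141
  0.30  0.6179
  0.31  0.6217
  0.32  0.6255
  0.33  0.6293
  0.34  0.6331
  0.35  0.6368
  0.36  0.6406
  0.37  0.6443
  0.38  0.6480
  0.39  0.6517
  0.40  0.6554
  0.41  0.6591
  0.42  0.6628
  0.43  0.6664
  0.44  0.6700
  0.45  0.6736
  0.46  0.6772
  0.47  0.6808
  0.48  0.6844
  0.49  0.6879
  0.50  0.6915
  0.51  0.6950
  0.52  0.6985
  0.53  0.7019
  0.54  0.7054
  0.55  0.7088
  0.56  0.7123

σ√T = 0.41 × 1.0000 = 0.4100
d₁ = [ln(48/58) + (0.061 + 0.41²/2)·1] / 0.4100 = [-0.1892 + 0.1450] / 0.4100 = -0.1078 which rounds to -0.11
d₂ = d₁ − σ√T = -0.1078 − 0.4100 = -0.5178 which rounds to -0.52
e^(−rT) = e^(−0.061·1) = 0.9408
N(−d₂) = N(0.52) = 0.6985;  N(−d₁) = N(0.11) = 0.5438
P = 58·0.9408·0.6985 − 48·0.5438 = 38.1146 − 26.1024 = 12.0122

$12.01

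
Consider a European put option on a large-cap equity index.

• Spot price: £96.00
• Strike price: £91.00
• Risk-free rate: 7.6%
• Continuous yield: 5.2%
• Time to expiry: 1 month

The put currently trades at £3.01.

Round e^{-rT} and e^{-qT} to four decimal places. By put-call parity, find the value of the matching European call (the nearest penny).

e^(−qT) = e^(−0.052·0.08333) = 0.9957;  e^(−rT) = e^(−0.076·0.08333) = 0.9937
Put-call parity: C − P = S·e^(−qT) − K·e^(−rT) = 96·0.9957 − 91·0.9937 = 95.5872 − 90.4267 = 5.1605
C = P + (C − P) = 3.01 + (5.1605) = 8.1705

£8.17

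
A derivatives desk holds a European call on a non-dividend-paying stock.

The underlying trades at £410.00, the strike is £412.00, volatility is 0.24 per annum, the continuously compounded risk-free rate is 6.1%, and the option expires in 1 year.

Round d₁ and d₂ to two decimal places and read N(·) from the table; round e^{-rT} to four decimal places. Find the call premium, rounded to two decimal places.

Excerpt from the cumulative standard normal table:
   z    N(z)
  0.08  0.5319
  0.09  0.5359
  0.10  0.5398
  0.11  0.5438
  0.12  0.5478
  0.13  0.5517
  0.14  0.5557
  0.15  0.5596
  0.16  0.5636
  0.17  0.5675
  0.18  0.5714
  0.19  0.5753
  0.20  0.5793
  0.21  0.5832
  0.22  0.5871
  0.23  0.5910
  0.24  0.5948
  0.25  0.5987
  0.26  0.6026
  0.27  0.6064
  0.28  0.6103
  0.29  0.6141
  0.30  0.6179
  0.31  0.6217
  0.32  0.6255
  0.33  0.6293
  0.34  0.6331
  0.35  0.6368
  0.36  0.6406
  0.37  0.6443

σ√T = 0.24·√1 = 0.2400
d₁ = [ln(410/412) + (0.061 + 0.24²/2)·1] / 0.2400 = [-0.0049 + 0.0898] / 0.2400 = 0.3539 which rounds to 0.35
d₂ = d₁ − σ√T = 0.3539 − 0.2400 = 0.1139 which rounds to 0.11
exp(−rT) = exp(−0.061·1) = 0.9408
C = 410·N(0.35) − 412·0.9408·N(0.11) = 410·0.6368 − 412·0.9408·0.5438 = 261.0880 − 210.7821 = 50.3059

£50.31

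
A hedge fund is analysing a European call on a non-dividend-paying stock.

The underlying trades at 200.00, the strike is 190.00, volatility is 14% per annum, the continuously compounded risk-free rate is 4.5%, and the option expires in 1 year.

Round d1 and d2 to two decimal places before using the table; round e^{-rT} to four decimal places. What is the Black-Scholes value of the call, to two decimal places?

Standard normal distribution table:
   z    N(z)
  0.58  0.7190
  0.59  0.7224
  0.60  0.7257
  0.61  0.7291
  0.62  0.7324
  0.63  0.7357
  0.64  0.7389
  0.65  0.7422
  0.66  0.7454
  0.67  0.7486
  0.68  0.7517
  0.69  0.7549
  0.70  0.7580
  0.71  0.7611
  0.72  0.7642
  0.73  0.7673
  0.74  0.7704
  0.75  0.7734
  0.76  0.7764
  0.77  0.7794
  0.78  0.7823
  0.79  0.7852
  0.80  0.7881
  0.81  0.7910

22.25

σ√T = 0.14 × 1.0000 = 0.1400
d₁ = [ln(200/190) + (0.045 + ½·0.14²)·1] / (σ√T) = (0.0513 + 0.0548) / 0.1400 = 0.7578 ≈ 0.76
d₂ = 0.7578 − 0.1400 = 0.6178 ≈ 0.62
e^(−rT) = e^(−0.045·1) = 0.9560
C = 200·N(0.76) − 190·0.9560·N(0.62) = 200·0.7764 − 190·0.9560·0.7324 = 155.2800 − 133.0331 = 22.2469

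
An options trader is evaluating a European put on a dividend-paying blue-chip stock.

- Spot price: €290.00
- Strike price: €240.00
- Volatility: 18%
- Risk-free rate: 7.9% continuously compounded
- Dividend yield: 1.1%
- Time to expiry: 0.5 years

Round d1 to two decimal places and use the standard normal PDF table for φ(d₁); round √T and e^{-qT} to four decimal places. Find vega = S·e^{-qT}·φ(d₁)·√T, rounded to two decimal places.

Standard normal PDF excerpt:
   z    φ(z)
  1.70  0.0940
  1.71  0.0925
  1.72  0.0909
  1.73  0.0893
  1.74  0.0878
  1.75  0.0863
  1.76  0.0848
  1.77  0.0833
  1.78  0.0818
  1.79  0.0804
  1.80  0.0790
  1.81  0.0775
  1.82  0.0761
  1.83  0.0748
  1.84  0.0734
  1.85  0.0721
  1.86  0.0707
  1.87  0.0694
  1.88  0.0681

T = 0.5;  σ√T = 0.1273
d₁ = [ln(290/240) + (0.079 − 0.011 + ½·0.18²)·0.5] / (σ√T) = (0.1892 + 0.0421) / 0.1273 = 1.8176 → 1.82
√T = √0.5 = 0.7071
φ(d₁) = φ(1.82) = 0.0761
exp(−qT) = exp(−0.011·0.5) = 0.9945
vega = S·exp(−qT)·φ(d₁)·√T = 290·0.9945·0.0761·0.7071 = 15.5192
(Call and put vega coincide under Black-Scholes.)

15.52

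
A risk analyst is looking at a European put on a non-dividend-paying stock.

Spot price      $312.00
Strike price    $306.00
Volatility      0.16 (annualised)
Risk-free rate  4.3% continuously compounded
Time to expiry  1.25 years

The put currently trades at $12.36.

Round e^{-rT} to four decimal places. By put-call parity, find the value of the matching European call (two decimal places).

$34.36

exp(−rT) = exp(−0.043·1.25) = 0.9477
Put-call parity: C − P = S − K·e^(−rT) = 312 − 306·0.9477 = 312 − 289.9962 = 22.0038
C = P + (C − P) = 12.36 + (22.0038) = 34.3638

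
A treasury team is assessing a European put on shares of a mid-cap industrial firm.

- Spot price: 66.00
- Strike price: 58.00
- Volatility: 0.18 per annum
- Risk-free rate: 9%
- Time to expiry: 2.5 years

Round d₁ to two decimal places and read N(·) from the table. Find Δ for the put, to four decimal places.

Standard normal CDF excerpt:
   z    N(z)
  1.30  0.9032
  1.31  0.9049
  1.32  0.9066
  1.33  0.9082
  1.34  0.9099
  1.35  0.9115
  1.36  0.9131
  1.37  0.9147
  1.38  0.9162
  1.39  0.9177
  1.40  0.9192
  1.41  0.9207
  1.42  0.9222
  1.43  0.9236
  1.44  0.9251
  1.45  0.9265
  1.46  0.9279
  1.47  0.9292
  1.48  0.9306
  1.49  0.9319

-0.0823

σ√T = 0.18 × 1.5811 = 0.2846
ln(S/K) + (r + σ²/2)T = ln(66/58) + (0.09 + 0.18²/2)·2.5 = 0.1292 + 0.2655 = 0.3947
d₁ = 0.3947 / 0.2846 = 1.3869 ≈ 1.39
N(d₁) = N(1.39) = 0.9177
Δ_put = N(d₁) − 1 = 0.9177 − 1 = -0.0823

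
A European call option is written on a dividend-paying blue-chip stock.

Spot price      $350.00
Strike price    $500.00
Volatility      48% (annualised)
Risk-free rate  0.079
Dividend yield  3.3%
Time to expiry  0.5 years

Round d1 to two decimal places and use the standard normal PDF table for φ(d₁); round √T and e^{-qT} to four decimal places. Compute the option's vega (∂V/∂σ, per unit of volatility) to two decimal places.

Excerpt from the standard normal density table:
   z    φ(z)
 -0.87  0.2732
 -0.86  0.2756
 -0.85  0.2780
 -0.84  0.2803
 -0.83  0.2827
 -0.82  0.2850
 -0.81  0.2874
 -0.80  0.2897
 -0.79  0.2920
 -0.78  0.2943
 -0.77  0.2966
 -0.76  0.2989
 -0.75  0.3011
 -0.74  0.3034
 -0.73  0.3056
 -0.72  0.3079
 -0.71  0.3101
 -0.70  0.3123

69.96

σ√T = 0.48·√0.5 = 0.3394
d₁ = [ln(350/500) + (0.079 − 0.033 + 0.48²/2)·0.5] / 0.3394 = [-0.3567 + 0.0806] / 0.3394 = -0.8134 ⇒ -0.81
√T = √0.5 = 0.7071
φ(d₁) = φ(-0.81) = 0.2874
exp(−qT) = exp(−0.033·0.5) = 0.9836
vega = S·exp(−qT)·φ(d₁)·√T = 350·0.9836·0.2874·0.7071 = 69.9607
(The put has the same vega.)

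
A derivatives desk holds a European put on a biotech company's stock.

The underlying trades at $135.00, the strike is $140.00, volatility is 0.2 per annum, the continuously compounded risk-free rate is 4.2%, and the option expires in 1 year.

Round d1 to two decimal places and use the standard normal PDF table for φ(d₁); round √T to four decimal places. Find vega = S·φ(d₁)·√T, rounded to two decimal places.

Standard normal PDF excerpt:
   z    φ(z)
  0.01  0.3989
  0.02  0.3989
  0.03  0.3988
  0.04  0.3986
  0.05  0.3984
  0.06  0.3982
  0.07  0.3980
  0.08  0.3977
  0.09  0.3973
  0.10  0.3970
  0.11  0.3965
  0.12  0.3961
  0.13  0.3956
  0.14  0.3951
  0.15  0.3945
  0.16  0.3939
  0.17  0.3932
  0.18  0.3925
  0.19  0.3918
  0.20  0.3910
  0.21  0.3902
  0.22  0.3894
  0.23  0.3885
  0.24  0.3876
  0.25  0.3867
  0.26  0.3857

T = 1;  σ√T = 0.2000
d₁ = [ln(135/140) + (0.042 + ½·0.2²)·1] / (σ√T) = (-0.0364 + 0.0620) / 0.2000 = 0.1282 ≈ 0.13
√T = √1 = 1.0000
φ(d₁) = φ(0.13) = 0.3956
vega = S·φ(d₁)·√T = 135·0.3956·1.0000 = 53.4060

53.41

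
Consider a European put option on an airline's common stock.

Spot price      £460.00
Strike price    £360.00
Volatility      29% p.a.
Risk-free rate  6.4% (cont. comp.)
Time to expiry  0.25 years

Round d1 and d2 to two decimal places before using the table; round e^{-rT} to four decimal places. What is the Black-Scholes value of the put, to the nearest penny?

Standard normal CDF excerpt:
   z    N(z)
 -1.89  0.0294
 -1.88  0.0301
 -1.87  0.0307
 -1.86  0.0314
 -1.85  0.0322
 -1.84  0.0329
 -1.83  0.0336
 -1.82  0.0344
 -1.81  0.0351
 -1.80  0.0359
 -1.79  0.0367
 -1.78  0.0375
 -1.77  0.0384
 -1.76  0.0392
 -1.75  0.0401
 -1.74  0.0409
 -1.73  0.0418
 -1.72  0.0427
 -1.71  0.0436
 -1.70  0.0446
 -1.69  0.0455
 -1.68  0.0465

T = 0.25;  σ√T = 0.1450
d₁ = [ln(460/360) + (0.064 + 0.29²/2)·0.25] / 0.1450 = [0.2451 + 0.0265] / 0.1450 = 1.8733 ⇒ 1.87
d₂ = d₁ − σ√T = 1.8733 − 0.1450 = 1.7283 ⇒ 1.73
exp(−rT) = exp(−0.064·0.25) = 0.9841
N(−d₂) = N(-1.73) = 0.0418;  N(−d₁) = N(-1.87) = 0.0307
P = 360·0.9841·0.0418 − 460·0.0307 = 14.8087 − 14.1220 = 0.6867

£0.69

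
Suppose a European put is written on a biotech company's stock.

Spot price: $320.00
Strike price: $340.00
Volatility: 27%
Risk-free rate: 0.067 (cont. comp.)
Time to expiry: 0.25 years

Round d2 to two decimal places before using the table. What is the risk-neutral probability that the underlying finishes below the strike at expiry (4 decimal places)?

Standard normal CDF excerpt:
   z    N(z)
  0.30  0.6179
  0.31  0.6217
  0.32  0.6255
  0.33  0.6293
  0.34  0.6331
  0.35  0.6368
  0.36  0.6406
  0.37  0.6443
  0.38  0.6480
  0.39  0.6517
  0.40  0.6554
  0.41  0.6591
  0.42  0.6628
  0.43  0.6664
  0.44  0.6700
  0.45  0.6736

T = 0.25;  σ√T = 0.1350
d₁ = [ln(320/340) + (0.067 + 0.27²/2)·0.25] / 0.1350 = [-0.0606 + 0.0259] / 0.1350 = -0.2575 which rounds to -0.26
d₂ = d₁ − σ√T = -0.2575 − 0.1350 = -0.3925 which rounds to -0.39
Risk-neutral Pr[S_T < K] = N(−d₂) = N(0.39) = 0.6517

0.6517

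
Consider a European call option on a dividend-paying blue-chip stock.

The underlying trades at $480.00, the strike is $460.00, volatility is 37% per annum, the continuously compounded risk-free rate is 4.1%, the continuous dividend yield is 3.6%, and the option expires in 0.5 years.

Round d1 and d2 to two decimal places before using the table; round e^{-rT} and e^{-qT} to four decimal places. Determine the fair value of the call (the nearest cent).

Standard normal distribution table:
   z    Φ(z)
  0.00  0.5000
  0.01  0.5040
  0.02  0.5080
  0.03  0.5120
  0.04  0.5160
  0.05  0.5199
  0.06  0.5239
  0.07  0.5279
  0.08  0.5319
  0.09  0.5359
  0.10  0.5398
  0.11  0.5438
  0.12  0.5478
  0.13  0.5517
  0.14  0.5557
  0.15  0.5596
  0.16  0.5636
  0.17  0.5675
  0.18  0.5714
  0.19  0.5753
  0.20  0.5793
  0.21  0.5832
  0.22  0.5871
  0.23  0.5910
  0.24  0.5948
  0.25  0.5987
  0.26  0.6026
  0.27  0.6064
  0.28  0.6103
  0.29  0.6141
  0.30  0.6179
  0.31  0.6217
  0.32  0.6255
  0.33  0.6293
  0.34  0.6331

T = 0.5;  σ√T = 0.2616
d₁ = [ln(480/460) + (0.041 − 0.036 + 0.37²/2)·0.5] / 0.2616 = [0.0426 + 0.0367] / 0.2616 = 0.3030 which rounds to 0.30
d₂ = d₁ − σ√T = 0.3030 − 0.2616 = 0.0414 which rounds to 0.04
exp(−qT) = exp(−0.036·0.5) = 0.9822;  exp(−rT) = exp(−0.041·0.5) = 0.9797
N(d₁) = N(0.30) = 0.6179;  N(d₂) = N(0.04) = 0.5160
C = 480·0.9822·0.6179 − 460·0.9797·0.5160 = 291.3127 − 232.5416 = 58.7711

$58.77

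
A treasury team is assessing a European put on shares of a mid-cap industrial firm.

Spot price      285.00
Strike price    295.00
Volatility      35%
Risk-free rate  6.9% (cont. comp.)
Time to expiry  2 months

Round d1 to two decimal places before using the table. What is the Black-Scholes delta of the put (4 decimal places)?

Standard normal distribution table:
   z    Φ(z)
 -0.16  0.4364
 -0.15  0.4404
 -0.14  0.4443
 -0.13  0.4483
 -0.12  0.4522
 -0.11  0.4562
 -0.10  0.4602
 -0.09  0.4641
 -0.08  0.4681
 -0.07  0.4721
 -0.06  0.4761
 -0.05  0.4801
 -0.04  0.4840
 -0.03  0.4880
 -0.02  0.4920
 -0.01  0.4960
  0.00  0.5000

T = 0.1667;  σ√T = 0.1429
d₁ = [ln(285/295) + (0.069 + 0.35²/2)·0.1667] / 0.1429 = [-0.0345 + 0.0217] / 0.1429 = -0.0894 ⇒ -0.09
N(d₁) = N(-0.09) = 0.4641
Δ_put = N(d₁) − 1 = 0.4641 − 1 = -0.5359

-0.5359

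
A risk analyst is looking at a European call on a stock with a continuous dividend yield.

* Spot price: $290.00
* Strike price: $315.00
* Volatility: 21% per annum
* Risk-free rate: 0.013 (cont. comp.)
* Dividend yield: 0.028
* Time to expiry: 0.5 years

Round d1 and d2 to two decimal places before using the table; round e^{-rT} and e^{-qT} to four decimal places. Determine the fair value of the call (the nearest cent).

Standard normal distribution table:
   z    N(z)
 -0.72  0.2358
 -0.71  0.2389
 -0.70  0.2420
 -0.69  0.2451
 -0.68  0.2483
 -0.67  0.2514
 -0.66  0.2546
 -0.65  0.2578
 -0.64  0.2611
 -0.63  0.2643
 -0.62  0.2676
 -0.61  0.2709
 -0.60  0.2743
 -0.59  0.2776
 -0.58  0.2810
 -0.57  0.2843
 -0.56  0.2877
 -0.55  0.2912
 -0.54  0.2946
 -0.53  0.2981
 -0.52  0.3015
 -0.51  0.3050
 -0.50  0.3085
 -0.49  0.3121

$7.54

σ√T = 0.21 × 0.7071 = 0.1485
ln(S/K) + (r − q + σ²/2)T = ln(290/315) + (0.013 − 0.028 + 0.21²/2)·0.5 = -0.0827 + 0.0035 = -0.0792
d₁ = -0.0792 / 0.1485 = -0.5331 ≈ -0.53
d₂ = d₁ − σ√T = -0.5331 − 0.1485 = -0.6816 ≈ -0.68
exp(−qT) = exp(−0.028·0.5) = 0.9861;  exp(−rT) = exp(−0.013·0.5) = 0.9935
N(d₁) = N(-0.53) = 0.2981;  N(d₂) = N(-0.68) = 0.2483
C = 290·0.9861·0.2981 − 315·0.9935·0.2483 = 85.2474 − 77.7061 = 7.5413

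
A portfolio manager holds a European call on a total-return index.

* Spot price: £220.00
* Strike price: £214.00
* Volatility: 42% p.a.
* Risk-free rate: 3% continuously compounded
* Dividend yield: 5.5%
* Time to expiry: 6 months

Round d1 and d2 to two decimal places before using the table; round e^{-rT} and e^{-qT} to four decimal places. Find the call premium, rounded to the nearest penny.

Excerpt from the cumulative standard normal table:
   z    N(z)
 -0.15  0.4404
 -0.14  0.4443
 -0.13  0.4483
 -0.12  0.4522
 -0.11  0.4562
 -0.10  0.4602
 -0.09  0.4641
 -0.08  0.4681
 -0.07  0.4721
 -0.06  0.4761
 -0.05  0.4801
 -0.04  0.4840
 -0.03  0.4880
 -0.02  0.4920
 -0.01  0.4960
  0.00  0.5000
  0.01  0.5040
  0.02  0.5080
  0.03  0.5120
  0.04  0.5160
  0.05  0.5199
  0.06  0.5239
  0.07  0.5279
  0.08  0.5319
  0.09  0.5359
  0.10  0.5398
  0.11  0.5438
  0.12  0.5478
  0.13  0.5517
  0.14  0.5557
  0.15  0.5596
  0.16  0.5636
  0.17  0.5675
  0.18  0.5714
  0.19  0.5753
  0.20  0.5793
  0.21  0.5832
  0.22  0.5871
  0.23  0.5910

£26.98

σ√T = 0.42 × 0.7071 = 0.2970
ln(S/K) + (r − q + σ²/2)T = ln(220/214) + (0.03 − 0.055 + 0.42²/2)·0.5 = 0.0277 + 0.0316 = 0.0593
d₁ = 0.0593 / 0.2970 = 0.1995 ⇒ 0.20
d₂ = d₁ − σ√T = 0.1995 − 0.2970 = -0.0975 ⇒ -0.10
e^(−qT) = e^(−0.055·0.5) = 0.9729;  e^(−rT) = e^(−0.03·0.5) = 0.9851
C = 220·0.9729·N(0.20) − 214·0.9851·N(-0.10) = 220·0.9729·0.5793 − 214·0.9851·0.4602 = 123.9922 − 97.0154 = 26.9768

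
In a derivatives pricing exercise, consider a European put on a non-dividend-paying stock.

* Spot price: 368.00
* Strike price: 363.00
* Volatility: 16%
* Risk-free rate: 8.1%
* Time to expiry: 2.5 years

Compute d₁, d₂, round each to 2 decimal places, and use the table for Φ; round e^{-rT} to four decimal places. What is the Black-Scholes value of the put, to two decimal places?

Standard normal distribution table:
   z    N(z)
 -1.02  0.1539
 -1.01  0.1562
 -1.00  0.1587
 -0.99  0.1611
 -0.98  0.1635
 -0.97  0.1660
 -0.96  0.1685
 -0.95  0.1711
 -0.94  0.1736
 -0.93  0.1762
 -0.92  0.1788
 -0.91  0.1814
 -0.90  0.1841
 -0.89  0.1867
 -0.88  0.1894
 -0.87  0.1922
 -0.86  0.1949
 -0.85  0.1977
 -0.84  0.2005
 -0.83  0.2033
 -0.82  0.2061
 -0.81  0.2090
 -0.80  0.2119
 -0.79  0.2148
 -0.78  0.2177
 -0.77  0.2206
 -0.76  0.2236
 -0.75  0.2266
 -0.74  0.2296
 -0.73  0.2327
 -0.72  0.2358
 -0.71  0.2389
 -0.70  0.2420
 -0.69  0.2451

8.82

T = 2.5;  σ√T = 0.2530
d₁ = [ln(368/363) + (0.081 + 0.16²/2)·2.5] / 0.2530 = [0.0137 + 0.2345] / 0.2530 = 0.9810 ≈ 0.98
d₂ = d₁ − σ√T = 0.9810 − 0.2530 = 0.7280 ≈ 0.73
exp(−rT) = exp(−0.081·2.5) = 0.8167
P = 363·0.8167·N(-0.73) − 368·N(-0.98) = 363·0.8167·0.2327 − 368·0.1635 = 68.9867 − 60.1680 = 8.8187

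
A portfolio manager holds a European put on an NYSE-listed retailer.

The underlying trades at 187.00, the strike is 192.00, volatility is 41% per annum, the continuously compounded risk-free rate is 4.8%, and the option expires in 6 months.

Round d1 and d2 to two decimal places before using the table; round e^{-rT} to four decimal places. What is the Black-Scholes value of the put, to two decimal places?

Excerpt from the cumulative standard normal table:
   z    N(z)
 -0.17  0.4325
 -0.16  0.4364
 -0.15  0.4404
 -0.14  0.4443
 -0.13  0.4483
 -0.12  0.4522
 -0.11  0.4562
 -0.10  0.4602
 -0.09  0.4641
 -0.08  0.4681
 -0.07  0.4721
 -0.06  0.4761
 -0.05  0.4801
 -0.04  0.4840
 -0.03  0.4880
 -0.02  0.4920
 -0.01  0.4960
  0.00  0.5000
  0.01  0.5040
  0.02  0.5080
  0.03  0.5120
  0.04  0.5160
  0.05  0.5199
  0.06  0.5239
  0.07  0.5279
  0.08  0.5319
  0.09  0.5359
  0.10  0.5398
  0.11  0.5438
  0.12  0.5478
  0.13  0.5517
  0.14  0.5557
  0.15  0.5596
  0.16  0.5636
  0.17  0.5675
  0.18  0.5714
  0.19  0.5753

σ√T = 0.41·√0.5 = 0.2899
d₁ = [ln(187/192) + (0.048 + ½·0.41²)·0.5] / (σ√T) = (-0.0264 + 0.0660) / 0.2899 = 0.1367 ≈ 0.14
d₂ = 0.1367 − 0.2899 = -0.1532 ≈ -0.15
e^(−rT) = e^(−0.048·0.5) = 0.9763
P = 192·0.9763·N(0.15) − 187·N(-0.14) = 192·0.9763·0.5596 − 187·0.4443 = 104.8968 − 83.0841 = 21.8127

21.81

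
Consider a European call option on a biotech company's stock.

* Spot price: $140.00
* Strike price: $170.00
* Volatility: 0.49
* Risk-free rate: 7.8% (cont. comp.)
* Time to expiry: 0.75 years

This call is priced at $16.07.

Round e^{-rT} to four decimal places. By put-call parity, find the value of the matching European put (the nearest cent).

e^(−rT) = e^(−0.078·0.75) = 0.9432
Put-call parity: C − P = S − K·e^(−rT) = 140 − 170·0.9432 = 140 − 160.3440 = -20.3440
P = C − (C − P) = 16.07 − (-20.3440) = 36.4140

$36.41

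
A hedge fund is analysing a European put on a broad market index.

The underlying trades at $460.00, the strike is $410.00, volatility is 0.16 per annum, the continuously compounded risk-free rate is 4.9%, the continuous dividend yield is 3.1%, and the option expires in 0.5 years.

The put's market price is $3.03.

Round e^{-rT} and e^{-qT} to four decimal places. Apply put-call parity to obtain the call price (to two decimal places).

$55.87

e^(−qT) = e^(−0.031·0.5) = 0.9846;  e^(−rT) = e^(−0.049·0.5) = 0.9758
Put-call parity: C − P = S·e^(−qT) − K·e^(−rT) = 460·0.9846 − 410·0.9758 = 452.9160 − 400.0780 = 52.8380
C = P + (C − P) = 3.03 + (52.8380) = 55.8680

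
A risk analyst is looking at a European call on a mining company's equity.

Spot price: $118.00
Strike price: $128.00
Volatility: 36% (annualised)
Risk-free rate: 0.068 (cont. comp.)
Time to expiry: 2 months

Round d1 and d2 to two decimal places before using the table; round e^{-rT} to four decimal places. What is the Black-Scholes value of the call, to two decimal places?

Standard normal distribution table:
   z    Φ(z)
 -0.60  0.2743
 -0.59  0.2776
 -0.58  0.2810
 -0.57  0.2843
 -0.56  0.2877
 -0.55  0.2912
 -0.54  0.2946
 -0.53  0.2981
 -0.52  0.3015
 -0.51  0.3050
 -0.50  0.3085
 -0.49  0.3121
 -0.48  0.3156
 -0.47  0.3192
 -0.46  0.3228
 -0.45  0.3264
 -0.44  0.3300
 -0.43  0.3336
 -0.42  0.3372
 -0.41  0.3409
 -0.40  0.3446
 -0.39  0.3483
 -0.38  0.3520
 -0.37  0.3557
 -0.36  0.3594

σ√T = 0.36·√0.1667 = 0.1470
ln(S/K) + (r + σ²/2)T = ln(118/128) + (0.068 + 0.36²/2)·0.1667 = -0.0813 + 0.0221 = -0.0592
d₁ = -0.0592 / 0.1470 = -0.4029 → -0.40
d₂ = d₁ − σ√T = -0.4029 − 0.1470 = -0.5499 → -0.55
e^(−rT) = e^(−0.068·0.1667) = 0.9887
N(d₁) = N(-0.40) = 0.3446;  N(d₂) = N(-0.55) = 0.2912
C = 118·0.3446 − 128·0.9887·0.2912 = 40.6628 − 36.8524 = 3.8104

$3.81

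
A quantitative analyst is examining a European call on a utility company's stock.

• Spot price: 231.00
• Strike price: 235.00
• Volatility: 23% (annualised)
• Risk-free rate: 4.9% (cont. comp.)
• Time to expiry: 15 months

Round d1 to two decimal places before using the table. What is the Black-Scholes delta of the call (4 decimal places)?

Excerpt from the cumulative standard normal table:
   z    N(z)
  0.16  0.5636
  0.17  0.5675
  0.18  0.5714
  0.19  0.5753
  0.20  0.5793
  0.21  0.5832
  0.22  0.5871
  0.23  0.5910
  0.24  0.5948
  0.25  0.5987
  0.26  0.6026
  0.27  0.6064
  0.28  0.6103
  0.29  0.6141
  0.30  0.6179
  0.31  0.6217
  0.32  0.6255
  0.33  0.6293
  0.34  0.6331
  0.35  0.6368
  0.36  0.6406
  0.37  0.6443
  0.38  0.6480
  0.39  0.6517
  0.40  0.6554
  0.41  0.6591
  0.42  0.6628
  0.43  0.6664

σ√T = 0.23 × 1.1180 = 0.2571
ln(S/K) + (r + σ²/2)T = ln(231/235) + (0.049 + 0.23²/2)·1.25 = -0.0172 + 0.0943 = 0.0771
d₁ = 0.0771 / 0.2571 = 0.3000 which rounds to 0.30
N(d₁) = N(0.30) = 0.6179
Δ_call = N(d₁) = 0.6179

0.6179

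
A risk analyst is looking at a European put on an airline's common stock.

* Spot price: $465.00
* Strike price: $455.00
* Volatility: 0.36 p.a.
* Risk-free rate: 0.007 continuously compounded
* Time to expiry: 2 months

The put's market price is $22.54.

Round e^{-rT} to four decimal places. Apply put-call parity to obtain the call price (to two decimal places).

$33.09

e^(−rT) = e^(−0.007·0.1667) = 0.9988
Put-call parity: C − P = S − K·e^(−rT) = 465 − 455·0.9988 = 465 − 454.4540 = 10.5460
C = P + (C − P) = 22.54 + (10.5460) = 33.0860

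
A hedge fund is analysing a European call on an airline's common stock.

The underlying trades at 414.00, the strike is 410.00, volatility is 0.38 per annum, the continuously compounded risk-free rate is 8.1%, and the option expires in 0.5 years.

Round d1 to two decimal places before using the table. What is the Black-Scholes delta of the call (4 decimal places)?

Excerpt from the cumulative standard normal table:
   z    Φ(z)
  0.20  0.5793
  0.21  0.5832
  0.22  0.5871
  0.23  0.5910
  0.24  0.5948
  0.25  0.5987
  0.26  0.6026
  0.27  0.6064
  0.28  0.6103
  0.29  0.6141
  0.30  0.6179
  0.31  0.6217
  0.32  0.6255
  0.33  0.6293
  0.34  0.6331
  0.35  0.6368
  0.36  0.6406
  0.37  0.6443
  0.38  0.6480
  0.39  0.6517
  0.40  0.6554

0.6255

T = 0.5;  σ√T = 0.2687
d₁ = [ln(414/410) + (0.081 + 0.38²/2)·0.5] / 0.2687 = [0.0097 + 0.0766] / 0.2687 = 0.3212 ⇒ 0.32
N(d₁) = N(0.32) = 0.6255
Δ_call = N(d₁) = 0.6255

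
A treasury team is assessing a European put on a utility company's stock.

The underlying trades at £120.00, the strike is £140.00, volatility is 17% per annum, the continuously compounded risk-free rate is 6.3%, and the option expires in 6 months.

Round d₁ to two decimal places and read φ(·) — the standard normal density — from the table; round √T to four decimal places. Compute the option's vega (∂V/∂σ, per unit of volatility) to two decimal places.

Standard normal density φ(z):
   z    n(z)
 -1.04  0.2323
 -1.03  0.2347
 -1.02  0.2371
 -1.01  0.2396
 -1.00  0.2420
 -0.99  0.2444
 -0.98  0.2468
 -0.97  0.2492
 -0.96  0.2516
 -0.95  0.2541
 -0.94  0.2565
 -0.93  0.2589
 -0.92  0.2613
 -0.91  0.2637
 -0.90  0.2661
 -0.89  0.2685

σ√T = 0.17 × 0.7071 = 0.1202
d₁ = [ln(120/140) + (0.063 + 0.17²/2)·0.5] / 0.1202 = [-0.1542 + 0.0387] / 0.1202 = -0.9602 ⇒ -0.96
√T = √0.5 = 0.7071
φ(d₁) = φ(-0.96) = 0.2516
vega = S·φ(d₁)·√T = 120·0.2516·0.7071 = 21.3488
(The call has the same vega.)

21.35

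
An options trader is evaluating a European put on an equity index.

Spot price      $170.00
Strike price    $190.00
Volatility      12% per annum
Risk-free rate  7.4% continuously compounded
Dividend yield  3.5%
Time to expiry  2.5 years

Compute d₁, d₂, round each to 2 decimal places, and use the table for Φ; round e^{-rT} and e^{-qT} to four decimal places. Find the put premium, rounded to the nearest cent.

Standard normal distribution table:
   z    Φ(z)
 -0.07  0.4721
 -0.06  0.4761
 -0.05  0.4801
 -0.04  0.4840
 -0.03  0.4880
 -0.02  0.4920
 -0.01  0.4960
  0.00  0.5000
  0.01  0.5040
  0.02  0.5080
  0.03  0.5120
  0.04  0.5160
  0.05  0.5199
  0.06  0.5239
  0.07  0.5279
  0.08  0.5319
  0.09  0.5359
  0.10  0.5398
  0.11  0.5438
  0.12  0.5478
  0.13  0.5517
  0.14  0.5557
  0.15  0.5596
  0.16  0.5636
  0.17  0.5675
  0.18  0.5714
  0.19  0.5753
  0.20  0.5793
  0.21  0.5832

σ√T = 0.12 × 1.5811 = 0.1897
d₁ = [ln(170/190) + (0.074 − 0.035 + 0.12²/2)·2.5] / 0.1897 = [-0.1112 + 0.1155] / 0.1897 = 0.0225 → 0.02
d₂ = d₁ − σ√T = 0.0225 − 0.1897 = -0.1672 → -0.17
e^(−qT) = e^(−0.035·2.5) = 0.9162;  e^(−rT) = e^(−0.074·2.5) = 0.8311
P = 190·0.8311·N(0.17) − 170·0.9162·N(-0.02) = 190·0.8311·0.5675 − 170·0.9162·0.4920 = 89.6134 − 76.6310 = 12.9824

$12.98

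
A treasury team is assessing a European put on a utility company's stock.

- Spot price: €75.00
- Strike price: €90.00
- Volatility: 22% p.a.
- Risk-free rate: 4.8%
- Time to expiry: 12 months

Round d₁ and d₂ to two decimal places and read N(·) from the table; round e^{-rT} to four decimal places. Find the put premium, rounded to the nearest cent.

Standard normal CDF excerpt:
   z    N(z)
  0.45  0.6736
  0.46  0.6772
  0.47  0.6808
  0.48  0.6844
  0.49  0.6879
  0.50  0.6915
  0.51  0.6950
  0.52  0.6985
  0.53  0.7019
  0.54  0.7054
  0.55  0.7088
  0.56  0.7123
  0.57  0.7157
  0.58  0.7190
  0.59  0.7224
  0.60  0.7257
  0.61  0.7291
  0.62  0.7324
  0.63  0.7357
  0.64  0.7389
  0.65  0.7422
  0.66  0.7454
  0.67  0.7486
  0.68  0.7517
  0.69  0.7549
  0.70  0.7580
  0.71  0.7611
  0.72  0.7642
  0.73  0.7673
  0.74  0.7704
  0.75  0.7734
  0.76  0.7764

€13.69

σ√T = 0.22 × 1.0000 = 0.2200
d₁ = [ln(75/90) + (0.048 + 0.22²/2)·1] / 0.2200 = [-0.1823 + 0.0722] / 0.2200 = -0.5006 which rounds to -0.50
d₂ = d₁ − σ√T = -0.5006 − 0.2200 = -0.7206 which rounds to -0.72
exp(−rT) = exp(−0.048·1) = 0.9531
P = 90·0.9531·N(0.72) − 75·N(0.50) = 90·0.9531·0.7642 − 75·0.6915 = 65.5523 − 51.8625 = 13.6898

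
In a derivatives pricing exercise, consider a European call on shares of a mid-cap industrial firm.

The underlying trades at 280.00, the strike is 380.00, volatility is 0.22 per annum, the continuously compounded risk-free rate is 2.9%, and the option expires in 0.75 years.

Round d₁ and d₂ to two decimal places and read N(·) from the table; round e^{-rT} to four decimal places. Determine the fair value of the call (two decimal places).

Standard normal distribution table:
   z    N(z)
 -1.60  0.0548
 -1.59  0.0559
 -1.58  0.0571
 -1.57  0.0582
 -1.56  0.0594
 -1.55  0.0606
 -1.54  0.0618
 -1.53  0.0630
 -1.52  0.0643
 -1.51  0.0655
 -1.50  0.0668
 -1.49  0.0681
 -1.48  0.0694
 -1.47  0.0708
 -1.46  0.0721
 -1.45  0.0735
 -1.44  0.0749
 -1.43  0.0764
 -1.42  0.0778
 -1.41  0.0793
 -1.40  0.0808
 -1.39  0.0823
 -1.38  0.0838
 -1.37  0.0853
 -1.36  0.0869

σ√T = 0.22·√0.75 = 0.1905
d₁ = [ln(280/380) + (0.029 + ½·0.22²)·0.75] / (σ√T) = (-0.3054 + 0.0399) / 0.1905 = -1.3934 ⇒ -1.39
d₂ = -1.3934 − 0.1905 = -1.5839 ⇒ -1.58
e^(−rT) = e^(−0.029·0.75) = 0.9785
N(d₁) = N(-1.39) = 0.0823;  N(d₂) = N(-1.58) = 0.0571
C = 280·0.0823 − 380·0.9785·0.0571 = 23.0440 − 21.2315 = 1.8125

1.81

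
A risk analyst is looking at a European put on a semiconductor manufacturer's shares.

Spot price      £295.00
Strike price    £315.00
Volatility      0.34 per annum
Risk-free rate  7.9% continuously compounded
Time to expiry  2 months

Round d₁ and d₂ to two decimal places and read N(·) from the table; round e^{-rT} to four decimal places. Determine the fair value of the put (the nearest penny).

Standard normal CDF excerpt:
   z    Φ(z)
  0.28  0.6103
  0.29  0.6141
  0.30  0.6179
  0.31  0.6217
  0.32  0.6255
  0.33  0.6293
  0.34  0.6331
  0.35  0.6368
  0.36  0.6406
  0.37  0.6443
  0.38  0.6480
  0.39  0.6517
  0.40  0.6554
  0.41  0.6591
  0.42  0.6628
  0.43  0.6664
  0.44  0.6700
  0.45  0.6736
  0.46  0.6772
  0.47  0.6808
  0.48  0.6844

T = 0.1667;  σ√T = 0.1388
ln(S/K) + (r + σ²/2)T = ln(295/315) + (0.079 + 0.34²/2)·0.1667 = -0.0656 + 0.0228 = -0.0428
d₁ = -0.0428 / 0.1388 = -0.3083 → -0.31
d₂ = d₁ − σ√T = -0.3083 − 0.1388 = -0.4471 → -0.45
exp(−rT) = exp(−0.079·0.1667) = 0.9869
N(−d₂) = N(0.45) = 0.6736;  N(−d₁) = N(0.31) = 0.6217
P = 315·0.9869·0.6736 − 295·0.6217 = 209.4044 − 183.4015 = 26.0029

£26.00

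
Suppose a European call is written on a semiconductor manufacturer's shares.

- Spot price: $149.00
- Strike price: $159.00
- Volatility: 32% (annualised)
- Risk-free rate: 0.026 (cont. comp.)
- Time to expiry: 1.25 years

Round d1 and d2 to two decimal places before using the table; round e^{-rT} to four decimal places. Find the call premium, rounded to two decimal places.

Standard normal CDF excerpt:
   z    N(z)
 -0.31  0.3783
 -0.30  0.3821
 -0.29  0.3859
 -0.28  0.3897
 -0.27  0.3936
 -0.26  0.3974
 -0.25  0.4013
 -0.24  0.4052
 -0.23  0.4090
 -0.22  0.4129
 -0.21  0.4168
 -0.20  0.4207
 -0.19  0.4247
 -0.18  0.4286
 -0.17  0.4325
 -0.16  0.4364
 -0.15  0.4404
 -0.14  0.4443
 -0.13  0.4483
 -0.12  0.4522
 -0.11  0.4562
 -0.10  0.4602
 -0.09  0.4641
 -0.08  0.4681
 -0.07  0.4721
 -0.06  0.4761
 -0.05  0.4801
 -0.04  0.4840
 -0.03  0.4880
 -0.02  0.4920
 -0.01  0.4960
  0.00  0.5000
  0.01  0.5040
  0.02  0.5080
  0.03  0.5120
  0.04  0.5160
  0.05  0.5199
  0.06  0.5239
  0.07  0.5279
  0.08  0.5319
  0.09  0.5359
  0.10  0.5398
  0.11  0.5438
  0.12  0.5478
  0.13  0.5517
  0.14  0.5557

$19.27

T = 1.25;  σ√T = 0.3578
d₁ = [ln(149/159) + (0.026 + 0.32²/2)·1.25] / 0.3578 = [-0.0650 + 0.0965] / 0.3578 = 0.0882 → 0.09
d₂ = d₁ − σ√T = 0.0882 − 0.3578 = -0.2696 → -0.27
e^(−rT) = e^(−0.026·1.25) = 0.9680
N(d₁) = N(0.09) = 0.5359;  N(d₂) = N(-0.27) = 0.3936
C = 149·0.5359 − 159·0.9680·0.3936 = 79.8491 − 60.5798 = 19.2693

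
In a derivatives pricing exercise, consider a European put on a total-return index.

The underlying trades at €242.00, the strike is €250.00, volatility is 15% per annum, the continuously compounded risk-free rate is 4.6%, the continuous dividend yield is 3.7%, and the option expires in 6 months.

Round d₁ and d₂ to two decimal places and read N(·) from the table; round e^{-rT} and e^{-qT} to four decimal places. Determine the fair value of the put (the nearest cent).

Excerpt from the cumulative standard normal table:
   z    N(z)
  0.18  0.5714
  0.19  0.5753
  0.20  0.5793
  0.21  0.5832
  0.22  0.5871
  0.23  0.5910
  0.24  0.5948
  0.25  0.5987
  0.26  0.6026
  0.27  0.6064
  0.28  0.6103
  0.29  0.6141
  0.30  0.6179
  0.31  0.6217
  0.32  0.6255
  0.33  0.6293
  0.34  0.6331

€14.27

σ√T = 0.15·√0.5 = 0.1061
d₁ = [ln(242/250) + (0.046 − 0.037 + 0.15²/2)·0.5] / 0.1061 = [-0.0325 + 0.0101] / 0.1061 = -0.2112 → -0.21
d₂ = d₁ − σ√T = -0.2112 − 0.1061 = -0.3172 → -0.32
e^(−qT) = e^(−0.037·0.5) = 0.9817;  e^(−rT) = e^(−0.046·0.5) = 0.9773
N(−d₂) = N(0.32) = 0.6255;  N(−d₁) = N(0.21) = 0.5832
P = 250·0.9773·0.6255 − 242·0.9817·0.5832 = 152.8253 − 138.5516 = 14.2736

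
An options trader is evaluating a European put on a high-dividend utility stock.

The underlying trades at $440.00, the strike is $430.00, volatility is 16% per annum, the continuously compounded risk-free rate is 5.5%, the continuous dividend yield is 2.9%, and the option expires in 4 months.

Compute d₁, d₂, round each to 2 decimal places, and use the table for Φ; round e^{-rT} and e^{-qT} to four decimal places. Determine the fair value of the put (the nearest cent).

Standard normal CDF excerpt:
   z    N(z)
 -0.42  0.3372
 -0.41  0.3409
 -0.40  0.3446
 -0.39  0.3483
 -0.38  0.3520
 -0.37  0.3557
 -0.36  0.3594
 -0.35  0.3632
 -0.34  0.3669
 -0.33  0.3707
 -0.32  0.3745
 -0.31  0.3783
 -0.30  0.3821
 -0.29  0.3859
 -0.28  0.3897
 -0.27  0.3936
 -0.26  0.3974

$9.53

T = 0.3333;  σ√T = 0.0924
ln(S/K) + (r − q + σ²/2)T = ln(440/430) + (0.055 − 0.029 + 0.16²/2)·0.3333 = 0.0230 + 0.0129 = 0.0359
d₁ = 0.0359 / 0.0924 = 0.3889 ≈ 0.39
d₂ = d₁ − σ√T = 0.3889 − 0.0924 = 0.2965 ≈ 0.30
exp(−qT) = exp(−0.029·0.3333) = 0.9904;  exp(−rT) = exp(−0.055·0.3333) = 0.9818
N(−d₂) = N(-0.30) = 0.3821;  N(−d₁) = N(-0.39) = 0.3483
P = 430·0.9818·0.3821 − 440·0.9904·0.3483 = 161.3127 − 151.7808 = 9.5319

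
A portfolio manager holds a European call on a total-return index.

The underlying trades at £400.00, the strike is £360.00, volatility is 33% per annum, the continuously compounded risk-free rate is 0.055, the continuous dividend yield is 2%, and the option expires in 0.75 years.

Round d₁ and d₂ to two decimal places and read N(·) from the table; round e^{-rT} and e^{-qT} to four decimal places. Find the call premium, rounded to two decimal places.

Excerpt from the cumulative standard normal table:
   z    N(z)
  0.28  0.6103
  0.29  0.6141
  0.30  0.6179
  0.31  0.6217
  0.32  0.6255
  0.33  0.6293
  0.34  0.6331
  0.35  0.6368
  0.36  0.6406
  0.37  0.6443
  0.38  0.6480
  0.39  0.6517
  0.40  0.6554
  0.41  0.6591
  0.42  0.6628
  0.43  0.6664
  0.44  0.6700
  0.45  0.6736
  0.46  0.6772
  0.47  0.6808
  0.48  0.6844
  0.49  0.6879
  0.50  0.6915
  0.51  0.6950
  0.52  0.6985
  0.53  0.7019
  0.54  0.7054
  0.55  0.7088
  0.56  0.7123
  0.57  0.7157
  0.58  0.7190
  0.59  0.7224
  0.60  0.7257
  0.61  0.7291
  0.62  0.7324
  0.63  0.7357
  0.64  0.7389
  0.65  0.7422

σ√T = 0.33 × 0.8660 = 0.2858
ln(S/K) + (r − q + σ²/2)T = ln(400/360) + (0.055 − 0.02 + 0.33²/2)·0.75 = 0.1054 + 0.0671 = 0.1724
d₁ = 0.1724 / 0.2858 = 0.6034 ⇒ 0.60
d₂ = d₁ − σ√T = 0.6034 − 0.2858 = 0.3176 ⇒ 0.32
exp(−qT) = exp(−0.02·0.75) = 0.9851;  exp(−rT) = exp(−0.055·0.75) = 0.9596
N(d₁) = N(0.60) = 0.7257;  N(d₂) = N(0.32) = 0.6255
C = 400·0.9851·0.7257 − 360·0.9596·0.6255 = 285.9548 − 216.0827 = 69.8721

£69.87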